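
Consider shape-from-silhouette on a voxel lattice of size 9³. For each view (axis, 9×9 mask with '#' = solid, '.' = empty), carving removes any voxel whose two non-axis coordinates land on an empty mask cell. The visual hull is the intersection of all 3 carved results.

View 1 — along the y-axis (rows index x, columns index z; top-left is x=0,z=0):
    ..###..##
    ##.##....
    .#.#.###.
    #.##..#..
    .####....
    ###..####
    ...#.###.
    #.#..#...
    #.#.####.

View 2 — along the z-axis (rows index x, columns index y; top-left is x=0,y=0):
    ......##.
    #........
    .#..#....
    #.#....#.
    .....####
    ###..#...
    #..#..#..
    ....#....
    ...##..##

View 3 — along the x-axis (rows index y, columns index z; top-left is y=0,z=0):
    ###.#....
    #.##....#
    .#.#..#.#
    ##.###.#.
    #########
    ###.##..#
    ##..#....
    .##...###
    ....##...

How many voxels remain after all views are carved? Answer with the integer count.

62 voxels

start: 9×9×9 = 729 voxels
V1 y: intersect with XZ mask (42 set) -- 378 left
V2 z: intersect with XY mask (24 set) -- 119 left
V3 x: intersect with YZ mask (43 set) -- 62 left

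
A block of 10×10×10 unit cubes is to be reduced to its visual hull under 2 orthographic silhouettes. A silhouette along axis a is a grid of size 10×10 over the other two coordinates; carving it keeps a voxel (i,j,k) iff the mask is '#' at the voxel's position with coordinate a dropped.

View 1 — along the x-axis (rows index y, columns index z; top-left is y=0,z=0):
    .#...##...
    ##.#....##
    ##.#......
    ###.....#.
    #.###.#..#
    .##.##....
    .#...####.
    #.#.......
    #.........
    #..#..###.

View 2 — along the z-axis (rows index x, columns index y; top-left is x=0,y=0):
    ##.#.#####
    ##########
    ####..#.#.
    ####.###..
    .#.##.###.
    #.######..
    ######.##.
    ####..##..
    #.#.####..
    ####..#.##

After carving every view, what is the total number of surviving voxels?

before carving: 1000 voxels (10×10×10)
V1 x: intersect with YZ mask (38 set) -- 380 left
V2 z: intersect with XY mask (71 set) -- 263 left

263 voxels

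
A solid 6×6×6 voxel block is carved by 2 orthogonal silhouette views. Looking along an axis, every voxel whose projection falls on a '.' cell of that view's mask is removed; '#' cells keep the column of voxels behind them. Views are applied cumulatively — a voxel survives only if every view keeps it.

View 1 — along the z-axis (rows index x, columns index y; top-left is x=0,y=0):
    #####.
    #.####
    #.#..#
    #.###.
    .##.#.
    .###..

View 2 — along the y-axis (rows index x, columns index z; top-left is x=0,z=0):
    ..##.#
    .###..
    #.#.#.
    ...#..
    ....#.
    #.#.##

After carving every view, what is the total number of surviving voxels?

remaining voxels: 58

start: 6×6×6 = 216 voxels
step 1: project along z, AND mask (23/36) → |grid| = 138
step 2: project along y, AND mask (15/36) → |grid| = 58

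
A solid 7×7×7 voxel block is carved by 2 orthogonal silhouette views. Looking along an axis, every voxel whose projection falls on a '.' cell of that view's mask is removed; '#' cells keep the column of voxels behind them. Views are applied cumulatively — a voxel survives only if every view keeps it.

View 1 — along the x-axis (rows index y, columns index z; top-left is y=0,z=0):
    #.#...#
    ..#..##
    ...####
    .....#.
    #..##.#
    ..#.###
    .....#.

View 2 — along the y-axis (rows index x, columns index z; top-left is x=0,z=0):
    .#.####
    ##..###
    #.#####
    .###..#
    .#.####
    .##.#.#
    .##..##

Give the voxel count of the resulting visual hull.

before carving: 343 voxels (7×7×7)
step 1: project along x, AND mask (20/49) → |grid| = 140
step 2: project along y, AND mask (33/49) → |grid| = 99

99 voxels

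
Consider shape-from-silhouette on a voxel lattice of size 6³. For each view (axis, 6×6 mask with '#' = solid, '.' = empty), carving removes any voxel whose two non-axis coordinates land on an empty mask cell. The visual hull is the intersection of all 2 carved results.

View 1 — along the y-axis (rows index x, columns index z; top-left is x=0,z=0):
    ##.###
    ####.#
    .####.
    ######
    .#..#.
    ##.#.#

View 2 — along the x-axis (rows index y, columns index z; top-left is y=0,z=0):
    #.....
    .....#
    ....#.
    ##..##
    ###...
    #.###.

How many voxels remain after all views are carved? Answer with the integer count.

full grid |V| = 216
  1. axis=1 (XZ plane), |mask|=26  ⇒  voxels=156
  2. axis=0 (YZ plane), |mask|=14  ⇒  voxels=59

remaining voxels: 59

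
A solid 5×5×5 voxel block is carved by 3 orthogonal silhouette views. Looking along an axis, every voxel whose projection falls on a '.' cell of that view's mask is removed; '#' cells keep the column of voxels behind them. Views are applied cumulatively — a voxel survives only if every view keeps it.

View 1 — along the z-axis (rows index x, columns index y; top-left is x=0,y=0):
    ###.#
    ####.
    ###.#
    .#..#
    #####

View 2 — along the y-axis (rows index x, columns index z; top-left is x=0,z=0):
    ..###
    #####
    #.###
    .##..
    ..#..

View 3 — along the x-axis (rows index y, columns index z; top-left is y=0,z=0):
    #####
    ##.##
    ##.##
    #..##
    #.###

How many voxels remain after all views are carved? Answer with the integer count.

remaining voxels: 44

start: 5×5×5 = 125 voxels
carve view 1 (along z, XY-mask fill 19/25): 95 voxels remain
carve view 2 (along y, XZ-mask fill 15/25): 57 voxels remain
carve view 3 (along x, YZ-mask fill 20/25): 44 voxels remain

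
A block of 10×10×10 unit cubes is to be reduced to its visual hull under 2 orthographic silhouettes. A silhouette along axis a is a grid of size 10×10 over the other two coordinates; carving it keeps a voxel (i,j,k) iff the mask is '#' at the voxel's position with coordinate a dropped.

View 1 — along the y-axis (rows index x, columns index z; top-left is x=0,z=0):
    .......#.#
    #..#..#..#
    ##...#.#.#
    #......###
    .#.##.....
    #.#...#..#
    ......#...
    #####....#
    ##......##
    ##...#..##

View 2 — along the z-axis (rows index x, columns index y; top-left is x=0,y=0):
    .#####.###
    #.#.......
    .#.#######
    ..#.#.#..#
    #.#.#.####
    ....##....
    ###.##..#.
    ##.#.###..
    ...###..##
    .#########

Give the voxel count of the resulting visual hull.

start: 10×10×10 = 1000 voxels
  1. axis=1 (XZ plane), |mask|=38  ⇒  voxels=380
  2. axis=2 (XY plane), |mask|=57  ⇒  voxels=216

voxel count = 216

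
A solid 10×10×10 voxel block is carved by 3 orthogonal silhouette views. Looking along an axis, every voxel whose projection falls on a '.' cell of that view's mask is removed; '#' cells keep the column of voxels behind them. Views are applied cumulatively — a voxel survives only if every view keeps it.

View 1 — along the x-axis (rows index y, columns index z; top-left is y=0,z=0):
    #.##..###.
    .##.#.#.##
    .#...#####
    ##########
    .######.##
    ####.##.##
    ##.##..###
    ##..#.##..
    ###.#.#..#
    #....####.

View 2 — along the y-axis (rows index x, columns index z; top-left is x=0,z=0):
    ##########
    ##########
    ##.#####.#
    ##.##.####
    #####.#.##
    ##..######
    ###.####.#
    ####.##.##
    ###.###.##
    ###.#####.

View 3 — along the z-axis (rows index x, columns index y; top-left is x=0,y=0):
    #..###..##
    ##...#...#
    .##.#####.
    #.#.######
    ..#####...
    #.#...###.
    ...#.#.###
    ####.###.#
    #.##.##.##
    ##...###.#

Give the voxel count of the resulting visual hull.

full grid |V| = 1000
carve view 1 (along x, YZ-mask fill 67/100): 670 voxels remain
carve view 2 (along y, XZ-mask fill 84/100): 575 voxels remain
carve view 3 (along z, XY-mask fill 61/100): 348 voxels remain

|visual hull| = 348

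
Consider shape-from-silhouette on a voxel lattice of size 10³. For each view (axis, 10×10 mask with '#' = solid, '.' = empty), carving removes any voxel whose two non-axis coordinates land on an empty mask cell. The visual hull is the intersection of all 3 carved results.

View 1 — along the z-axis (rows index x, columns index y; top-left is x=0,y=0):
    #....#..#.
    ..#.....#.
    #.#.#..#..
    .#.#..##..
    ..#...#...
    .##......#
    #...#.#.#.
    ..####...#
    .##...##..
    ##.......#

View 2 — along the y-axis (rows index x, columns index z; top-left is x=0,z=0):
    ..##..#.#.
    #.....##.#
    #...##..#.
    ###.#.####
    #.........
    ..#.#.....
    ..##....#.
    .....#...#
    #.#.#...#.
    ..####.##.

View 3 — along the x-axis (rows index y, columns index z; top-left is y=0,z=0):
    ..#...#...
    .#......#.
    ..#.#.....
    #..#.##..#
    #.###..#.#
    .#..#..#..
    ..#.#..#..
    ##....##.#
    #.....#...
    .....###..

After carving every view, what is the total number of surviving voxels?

42 voxels

full grid |V| = 1000
V1 z: intersect with XY mask (34 set) -- 340 left
V2 y: intersect with XZ mask (38 set) -- 132 left
V3 x: intersect with YZ mask (33 set) -- 42 left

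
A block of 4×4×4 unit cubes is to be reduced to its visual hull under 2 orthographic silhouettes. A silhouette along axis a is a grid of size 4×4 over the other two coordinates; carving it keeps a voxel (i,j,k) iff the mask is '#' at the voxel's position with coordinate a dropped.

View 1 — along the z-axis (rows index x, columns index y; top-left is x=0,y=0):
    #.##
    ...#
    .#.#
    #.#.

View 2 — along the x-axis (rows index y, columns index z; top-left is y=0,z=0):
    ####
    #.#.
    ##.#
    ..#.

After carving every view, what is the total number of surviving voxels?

|visual hull| = 19

full grid |V| = 64
carve view 1 (along z, XY-mask fill 8/16): 32 voxels remain
carve view 2 (along x, YZ-mask fill 10/16): 19 voxels remain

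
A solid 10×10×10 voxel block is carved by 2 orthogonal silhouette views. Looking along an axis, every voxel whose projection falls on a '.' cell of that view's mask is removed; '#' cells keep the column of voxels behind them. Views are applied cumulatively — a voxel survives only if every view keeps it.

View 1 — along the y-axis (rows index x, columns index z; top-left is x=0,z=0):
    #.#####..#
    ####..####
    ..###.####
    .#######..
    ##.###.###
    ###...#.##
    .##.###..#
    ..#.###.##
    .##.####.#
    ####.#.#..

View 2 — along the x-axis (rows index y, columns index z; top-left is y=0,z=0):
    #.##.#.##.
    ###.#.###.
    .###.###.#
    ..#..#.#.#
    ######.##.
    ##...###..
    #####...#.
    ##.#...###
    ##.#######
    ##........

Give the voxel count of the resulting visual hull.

398 voxels

full grid |V| = 1000
carve view 1 (along y, XZ-mask fill 68/100): 680 voxels remain
carve view 2 (along x, YZ-mask fill 60/100): 398 voxels remain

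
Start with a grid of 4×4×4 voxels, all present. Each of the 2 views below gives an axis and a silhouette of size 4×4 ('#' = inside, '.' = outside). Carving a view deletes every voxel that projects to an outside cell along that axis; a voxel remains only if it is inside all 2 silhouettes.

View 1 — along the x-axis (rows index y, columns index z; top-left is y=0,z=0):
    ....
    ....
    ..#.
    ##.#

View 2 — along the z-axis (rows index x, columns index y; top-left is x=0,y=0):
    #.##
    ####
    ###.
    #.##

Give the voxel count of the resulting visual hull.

13 voxels

full grid |V| = 64
step 1: project along x, AND mask (4/16) → |grid| = 16
step 2: project along z, AND mask (13/16) → |grid| = 13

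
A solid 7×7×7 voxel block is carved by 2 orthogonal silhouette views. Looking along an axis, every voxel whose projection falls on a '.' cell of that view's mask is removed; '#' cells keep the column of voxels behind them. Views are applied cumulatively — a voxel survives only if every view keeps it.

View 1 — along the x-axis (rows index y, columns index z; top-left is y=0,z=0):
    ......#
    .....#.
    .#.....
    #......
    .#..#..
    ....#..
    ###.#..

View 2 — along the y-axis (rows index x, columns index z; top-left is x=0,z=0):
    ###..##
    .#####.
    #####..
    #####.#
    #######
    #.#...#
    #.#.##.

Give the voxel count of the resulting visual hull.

57 voxels

full grid |V| = 343
after view 1 [x-axis, 11 of 49 cells solid] → remaining = 77
after view 2 [y-axis, 35 of 49 cells solid] → remaining = 57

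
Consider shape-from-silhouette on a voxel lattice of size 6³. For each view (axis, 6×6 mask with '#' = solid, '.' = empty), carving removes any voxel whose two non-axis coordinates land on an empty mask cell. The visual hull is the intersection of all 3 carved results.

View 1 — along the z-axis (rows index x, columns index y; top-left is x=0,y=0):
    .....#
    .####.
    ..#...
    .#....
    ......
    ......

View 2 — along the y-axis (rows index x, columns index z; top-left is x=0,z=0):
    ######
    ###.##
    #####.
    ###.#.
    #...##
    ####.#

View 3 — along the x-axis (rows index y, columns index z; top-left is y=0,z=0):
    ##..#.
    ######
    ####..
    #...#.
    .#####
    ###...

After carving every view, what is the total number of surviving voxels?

remaining voxels: 25

before carving: 216 voxels (6×6×6)
step 1: project along z, AND mask (7/36) → |grid| = 42
step 2: project along y, AND mask (28/36) → |grid| = 35
step 3: project along x, AND mask (23/36) → |grid| = 25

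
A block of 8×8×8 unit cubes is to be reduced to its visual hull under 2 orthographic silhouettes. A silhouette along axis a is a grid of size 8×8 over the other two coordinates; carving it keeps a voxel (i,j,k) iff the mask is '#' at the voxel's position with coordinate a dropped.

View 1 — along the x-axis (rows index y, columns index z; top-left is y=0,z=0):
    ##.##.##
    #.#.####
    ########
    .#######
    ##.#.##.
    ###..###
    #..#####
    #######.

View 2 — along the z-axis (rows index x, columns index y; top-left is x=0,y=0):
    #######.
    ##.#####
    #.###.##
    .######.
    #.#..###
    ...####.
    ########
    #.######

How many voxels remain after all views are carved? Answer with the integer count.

317 voxels

before carving: 512 voxels (8×8×8)
carve view 1 (along x, YZ-mask fill 51/64): 408 voxels remain
carve view 2 (along z, XY-mask fill 50/64): 317 voxels remain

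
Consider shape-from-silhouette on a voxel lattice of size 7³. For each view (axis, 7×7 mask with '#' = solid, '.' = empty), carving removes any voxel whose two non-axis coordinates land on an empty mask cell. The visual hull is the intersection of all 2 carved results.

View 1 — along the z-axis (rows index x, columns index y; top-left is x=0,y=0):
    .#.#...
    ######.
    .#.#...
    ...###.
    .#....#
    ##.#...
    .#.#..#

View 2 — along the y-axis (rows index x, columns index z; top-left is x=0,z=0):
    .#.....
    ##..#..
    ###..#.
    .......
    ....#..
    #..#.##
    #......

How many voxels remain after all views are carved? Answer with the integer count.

full grid |V| = 343
  1. axis=2 (XY plane), |mask|=21  ⇒  voxels=147
  2. axis=1 (XZ plane), |mask|=14  ⇒  voxels=45

|visual hull| = 45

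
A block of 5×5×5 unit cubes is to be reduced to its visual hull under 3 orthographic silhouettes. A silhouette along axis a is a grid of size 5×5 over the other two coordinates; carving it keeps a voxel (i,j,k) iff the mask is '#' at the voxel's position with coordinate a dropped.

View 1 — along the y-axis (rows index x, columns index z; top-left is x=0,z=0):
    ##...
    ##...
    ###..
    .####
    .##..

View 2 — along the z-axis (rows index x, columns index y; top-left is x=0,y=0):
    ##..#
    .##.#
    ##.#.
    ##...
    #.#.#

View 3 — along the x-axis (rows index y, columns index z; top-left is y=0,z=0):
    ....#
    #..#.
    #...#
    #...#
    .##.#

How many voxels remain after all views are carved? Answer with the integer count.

|visual hull| = 11

before carving: 125 voxels (5×5×5)
step 1: project along y, AND mask (13/25) → |grid| = 65
step 2: project along z, AND mask (14/25) → |grid| = 35
step 3: project along x, AND mask (10/25) → |grid| = 11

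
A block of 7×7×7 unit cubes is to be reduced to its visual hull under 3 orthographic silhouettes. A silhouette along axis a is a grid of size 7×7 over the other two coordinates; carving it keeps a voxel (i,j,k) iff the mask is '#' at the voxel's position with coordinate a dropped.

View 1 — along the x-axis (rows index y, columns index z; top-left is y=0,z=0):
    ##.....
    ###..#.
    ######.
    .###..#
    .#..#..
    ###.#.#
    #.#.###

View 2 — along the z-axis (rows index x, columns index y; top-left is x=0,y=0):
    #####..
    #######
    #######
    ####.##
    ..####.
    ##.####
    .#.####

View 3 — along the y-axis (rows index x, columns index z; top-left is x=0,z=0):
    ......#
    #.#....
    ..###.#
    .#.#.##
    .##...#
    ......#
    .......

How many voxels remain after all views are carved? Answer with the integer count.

50 voxels

before carving: 343 voxels (7×7×7)
  1. axis=0 (YZ plane), |mask|=28  ⇒  voxels=196
  2. axis=2 (XY plane), |mask|=40  ⇒  voxels=159
  3. axis=1 (XZ plane), |mask|=15  ⇒  voxels=50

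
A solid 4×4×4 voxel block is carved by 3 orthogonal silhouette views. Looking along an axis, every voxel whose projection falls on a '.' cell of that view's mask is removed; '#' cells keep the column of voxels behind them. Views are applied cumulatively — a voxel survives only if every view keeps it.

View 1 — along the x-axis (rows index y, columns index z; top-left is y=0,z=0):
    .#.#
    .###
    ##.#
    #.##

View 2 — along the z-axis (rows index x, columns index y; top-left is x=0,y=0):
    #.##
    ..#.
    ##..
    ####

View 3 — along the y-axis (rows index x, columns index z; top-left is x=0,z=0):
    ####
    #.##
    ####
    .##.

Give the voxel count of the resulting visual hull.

remaining voxels: 20

initial block: 4^3 = 64
after view 1 [x-axis, 11 of 16 cells solid] → remaining = 44
after view 2 [z-axis, 10 of 16 cells solid] → remaining = 27
after view 3 [y-axis, 13 of 16 cells solid] → remaining = 20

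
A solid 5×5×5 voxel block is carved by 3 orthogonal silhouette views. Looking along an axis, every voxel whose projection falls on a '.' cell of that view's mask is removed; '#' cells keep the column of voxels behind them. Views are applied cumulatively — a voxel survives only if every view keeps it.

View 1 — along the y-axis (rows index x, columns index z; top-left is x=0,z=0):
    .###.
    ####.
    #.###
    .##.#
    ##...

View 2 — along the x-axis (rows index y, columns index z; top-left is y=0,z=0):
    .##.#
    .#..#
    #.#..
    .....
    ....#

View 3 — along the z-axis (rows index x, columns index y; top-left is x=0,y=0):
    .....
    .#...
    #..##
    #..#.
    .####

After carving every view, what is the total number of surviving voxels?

remaining voxels: 9

initial block: 5^3 = 125
carve view 1 (along y, XZ-mask fill 16/25): 80 voxels remain
carve view 2 (along x, YZ-mask fill 8/25): 25 voxels remain
carve view 3 (along z, XY-mask fill 10/25): 9 voxels remain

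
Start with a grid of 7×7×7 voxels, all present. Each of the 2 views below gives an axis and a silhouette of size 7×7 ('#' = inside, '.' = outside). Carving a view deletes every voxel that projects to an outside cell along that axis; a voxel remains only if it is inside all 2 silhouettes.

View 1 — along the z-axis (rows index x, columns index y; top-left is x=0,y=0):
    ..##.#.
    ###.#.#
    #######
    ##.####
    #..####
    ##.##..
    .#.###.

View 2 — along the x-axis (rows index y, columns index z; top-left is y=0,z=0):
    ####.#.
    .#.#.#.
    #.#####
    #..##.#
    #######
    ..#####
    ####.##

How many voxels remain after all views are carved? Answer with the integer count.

173 voxels

start: 7×7×7 = 343 voxels
step 1: project along z, AND mask (34/49) → |grid| = 238
step 2: project along x, AND mask (36/49) → |grid| = 173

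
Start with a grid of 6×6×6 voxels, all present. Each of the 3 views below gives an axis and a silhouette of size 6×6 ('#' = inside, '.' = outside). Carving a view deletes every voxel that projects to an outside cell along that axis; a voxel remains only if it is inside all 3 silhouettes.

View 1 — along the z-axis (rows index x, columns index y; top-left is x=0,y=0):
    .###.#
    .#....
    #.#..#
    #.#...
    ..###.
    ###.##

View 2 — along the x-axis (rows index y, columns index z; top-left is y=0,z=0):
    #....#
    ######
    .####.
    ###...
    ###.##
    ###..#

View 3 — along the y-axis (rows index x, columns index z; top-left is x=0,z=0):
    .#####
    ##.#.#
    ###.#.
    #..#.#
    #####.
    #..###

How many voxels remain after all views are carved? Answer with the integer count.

remaining voxels: 52

full grid |V| = 216
step 1: project along z, AND mask (18/36) → |grid| = 108
step 2: project along x, AND mask (24/36) → |grid| = 72
step 3: project along y, AND mask (25/36) → |grid| = 52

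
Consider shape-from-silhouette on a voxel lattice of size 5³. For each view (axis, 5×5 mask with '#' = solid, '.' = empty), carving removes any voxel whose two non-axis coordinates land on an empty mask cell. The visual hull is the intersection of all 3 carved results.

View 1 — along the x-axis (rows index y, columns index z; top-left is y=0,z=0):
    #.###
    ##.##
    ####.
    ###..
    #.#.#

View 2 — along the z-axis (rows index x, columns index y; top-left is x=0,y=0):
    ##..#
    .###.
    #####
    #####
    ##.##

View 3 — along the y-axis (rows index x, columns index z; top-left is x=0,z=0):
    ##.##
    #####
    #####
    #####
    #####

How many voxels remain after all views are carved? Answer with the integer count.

start: 5×5×5 = 125 voxels
V1 x: intersect with YZ mask (18 set) -- 90 left
V2 z: intersect with XY mask (20 set) -- 72 left
V3 y: intersect with XZ mask (24 set) -- 70 left

voxel count = 70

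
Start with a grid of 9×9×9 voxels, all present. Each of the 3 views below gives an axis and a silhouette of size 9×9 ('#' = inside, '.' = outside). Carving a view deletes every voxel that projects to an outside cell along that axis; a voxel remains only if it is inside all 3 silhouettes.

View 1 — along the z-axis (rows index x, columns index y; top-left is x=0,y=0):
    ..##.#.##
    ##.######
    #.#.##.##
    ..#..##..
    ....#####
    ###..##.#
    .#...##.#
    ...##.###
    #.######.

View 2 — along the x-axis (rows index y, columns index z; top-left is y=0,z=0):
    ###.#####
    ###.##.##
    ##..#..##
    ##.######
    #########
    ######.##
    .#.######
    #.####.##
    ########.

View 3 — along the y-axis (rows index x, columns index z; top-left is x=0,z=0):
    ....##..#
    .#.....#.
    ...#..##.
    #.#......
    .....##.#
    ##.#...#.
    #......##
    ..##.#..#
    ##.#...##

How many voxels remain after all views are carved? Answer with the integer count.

full grid |V| = 729
  1. axis=2 (XY plane), |mask|=49  ⇒  voxels=441
  2. axis=0 (YZ plane), |mask|=67  ⇒  voxels=366
  3. axis=1 (XZ plane), |mask|=29  ⇒  voxels=134

remaining voxels: 134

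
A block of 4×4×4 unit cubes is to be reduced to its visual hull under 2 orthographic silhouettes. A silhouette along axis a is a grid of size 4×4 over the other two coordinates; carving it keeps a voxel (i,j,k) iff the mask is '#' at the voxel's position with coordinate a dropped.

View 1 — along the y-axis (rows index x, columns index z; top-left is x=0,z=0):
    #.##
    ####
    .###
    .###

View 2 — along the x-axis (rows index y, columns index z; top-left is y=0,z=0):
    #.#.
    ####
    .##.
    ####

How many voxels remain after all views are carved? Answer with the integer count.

before carving: 64 voxels (4×4×4)
step 1: project along y, AND mask (13/16) → |grid| = 52
step 2: project along x, AND mask (12/16) → |grid| = 39

voxel count = 39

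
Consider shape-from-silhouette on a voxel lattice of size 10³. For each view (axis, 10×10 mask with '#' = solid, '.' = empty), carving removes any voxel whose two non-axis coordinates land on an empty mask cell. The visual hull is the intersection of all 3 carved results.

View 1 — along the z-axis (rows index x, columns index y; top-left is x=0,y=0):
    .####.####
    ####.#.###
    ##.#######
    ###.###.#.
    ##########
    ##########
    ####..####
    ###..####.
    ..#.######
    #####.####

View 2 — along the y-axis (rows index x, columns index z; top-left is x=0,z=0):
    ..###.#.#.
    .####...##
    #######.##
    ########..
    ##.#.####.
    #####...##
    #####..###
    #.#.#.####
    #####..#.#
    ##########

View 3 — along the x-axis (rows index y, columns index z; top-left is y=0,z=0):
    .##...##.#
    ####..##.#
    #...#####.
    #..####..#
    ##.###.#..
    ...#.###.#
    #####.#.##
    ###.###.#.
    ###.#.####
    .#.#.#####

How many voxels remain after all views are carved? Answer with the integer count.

start: 10×10×10 = 1000 voxels
  1. axis=2 (XY plane), |mask|=83  ⇒  voxels=830
  2. axis=1 (XZ plane), |mask|=74  ⇒  voxels=617
  3. axis=0 (YZ plane), |mask|=65  ⇒  voxels=402

voxel count = 402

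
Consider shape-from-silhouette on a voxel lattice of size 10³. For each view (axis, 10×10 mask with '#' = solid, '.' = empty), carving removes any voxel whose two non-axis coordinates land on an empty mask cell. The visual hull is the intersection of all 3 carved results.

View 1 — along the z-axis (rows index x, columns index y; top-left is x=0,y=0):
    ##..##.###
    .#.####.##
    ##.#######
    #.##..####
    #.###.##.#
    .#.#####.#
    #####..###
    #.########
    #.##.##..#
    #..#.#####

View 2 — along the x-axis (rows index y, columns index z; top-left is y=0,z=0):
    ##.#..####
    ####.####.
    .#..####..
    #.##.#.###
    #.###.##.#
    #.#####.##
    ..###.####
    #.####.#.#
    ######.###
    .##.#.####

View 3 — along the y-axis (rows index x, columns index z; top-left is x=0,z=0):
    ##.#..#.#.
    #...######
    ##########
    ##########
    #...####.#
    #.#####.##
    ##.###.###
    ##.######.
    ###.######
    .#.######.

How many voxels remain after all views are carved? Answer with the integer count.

voxel count = 418

before carving: 1000 voxels (10×10×10)
carve view 1 (along z, XY-mask fill 74/100): 740 voxels remain
carve view 2 (along x, YZ-mask fill 72/100): 534 voxels remain
carve view 3 (along y, XZ-mask fill 78/100): 418 voxels remain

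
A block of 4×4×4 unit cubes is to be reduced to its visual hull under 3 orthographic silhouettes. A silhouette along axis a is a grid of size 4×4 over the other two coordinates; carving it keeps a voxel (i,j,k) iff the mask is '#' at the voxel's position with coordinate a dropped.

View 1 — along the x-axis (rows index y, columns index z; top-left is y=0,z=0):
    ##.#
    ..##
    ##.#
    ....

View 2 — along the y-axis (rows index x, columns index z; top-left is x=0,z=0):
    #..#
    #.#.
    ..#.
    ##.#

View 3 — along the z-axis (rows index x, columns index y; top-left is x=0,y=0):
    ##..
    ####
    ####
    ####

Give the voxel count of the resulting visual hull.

before carving: 64 voxels (4×4×4)
V1 x: intersect with YZ mask (8 set) -- 32 left
V2 y: intersect with XZ mask (8 set) -- 16 left
V3 z: intersect with XY mask (14 set) -- 14 left

|visual hull| = 14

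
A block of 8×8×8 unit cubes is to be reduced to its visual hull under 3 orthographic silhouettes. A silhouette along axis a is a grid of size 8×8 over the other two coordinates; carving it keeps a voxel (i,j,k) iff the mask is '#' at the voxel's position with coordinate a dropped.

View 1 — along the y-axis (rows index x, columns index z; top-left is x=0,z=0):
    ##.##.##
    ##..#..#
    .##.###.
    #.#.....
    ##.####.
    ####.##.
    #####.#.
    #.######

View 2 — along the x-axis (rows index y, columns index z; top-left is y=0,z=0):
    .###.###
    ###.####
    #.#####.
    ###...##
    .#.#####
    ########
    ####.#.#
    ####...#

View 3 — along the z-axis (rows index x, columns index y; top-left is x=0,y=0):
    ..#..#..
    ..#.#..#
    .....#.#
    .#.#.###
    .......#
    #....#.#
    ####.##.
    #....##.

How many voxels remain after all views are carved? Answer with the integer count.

98 voxels

initial block: 8^3 = 512
after view 1 [y-axis, 42 of 64 cells solid] → remaining = 336
after view 2 [x-axis, 49 of 64 cells solid] → remaining = 254
after view 3 [z-axis, 25 of 64 cells solid] → remaining = 98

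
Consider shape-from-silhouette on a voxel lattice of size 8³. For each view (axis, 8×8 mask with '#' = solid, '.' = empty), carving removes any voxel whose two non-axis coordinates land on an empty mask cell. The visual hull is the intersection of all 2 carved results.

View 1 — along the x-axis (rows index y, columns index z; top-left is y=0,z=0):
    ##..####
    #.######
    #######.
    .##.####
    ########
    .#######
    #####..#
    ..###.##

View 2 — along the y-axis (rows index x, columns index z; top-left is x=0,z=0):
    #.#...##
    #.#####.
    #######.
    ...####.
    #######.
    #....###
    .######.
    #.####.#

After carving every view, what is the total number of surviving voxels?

voxel count = 286

before carving: 512 voxels (8×8×8)
[1] x-view keeps 52 columns → grid now 416
[2] y-view keeps 44 columns → grid now 286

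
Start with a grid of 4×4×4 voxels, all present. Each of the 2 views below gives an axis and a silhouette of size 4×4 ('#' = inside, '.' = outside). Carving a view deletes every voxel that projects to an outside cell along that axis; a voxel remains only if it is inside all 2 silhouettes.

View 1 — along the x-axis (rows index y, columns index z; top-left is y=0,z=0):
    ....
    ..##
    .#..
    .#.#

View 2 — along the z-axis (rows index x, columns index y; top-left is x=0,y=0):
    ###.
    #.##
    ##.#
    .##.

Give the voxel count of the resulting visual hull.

initial block: 4^3 = 64
V1 x: intersect with YZ mask (5 set) -- 20 left
V2 z: intersect with XY mask (11 set) -- 13 left

voxel count = 13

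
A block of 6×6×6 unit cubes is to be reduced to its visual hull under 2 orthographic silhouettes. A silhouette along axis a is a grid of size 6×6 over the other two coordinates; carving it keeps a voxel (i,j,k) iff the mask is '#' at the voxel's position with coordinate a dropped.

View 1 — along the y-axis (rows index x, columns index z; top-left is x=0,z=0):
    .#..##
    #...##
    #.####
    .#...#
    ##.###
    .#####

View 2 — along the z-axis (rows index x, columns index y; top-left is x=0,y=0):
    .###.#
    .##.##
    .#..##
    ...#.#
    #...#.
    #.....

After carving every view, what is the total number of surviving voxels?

initial block: 6^3 = 216
[1] y-view keeps 23 columns → grid now 138
[2] z-view keeps 16 columns → grid now 58

58 voxels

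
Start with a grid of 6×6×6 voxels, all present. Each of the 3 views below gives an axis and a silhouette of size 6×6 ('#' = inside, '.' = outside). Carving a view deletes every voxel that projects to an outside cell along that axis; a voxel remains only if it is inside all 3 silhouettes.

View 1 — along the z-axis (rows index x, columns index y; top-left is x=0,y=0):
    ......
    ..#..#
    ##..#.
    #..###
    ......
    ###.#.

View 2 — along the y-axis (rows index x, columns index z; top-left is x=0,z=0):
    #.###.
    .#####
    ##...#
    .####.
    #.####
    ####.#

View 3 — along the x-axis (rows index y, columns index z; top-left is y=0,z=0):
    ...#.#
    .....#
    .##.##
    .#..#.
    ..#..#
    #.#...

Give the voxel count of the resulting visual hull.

remaining voxels: 21

start: 6×6×6 = 216 voxels
carve view 1 (along z, XY-mask fill 13/36): 78 voxels remain
carve view 2 (along y, XZ-mask fill 26/36): 55 voxels remain
carve view 3 (along x, YZ-mask fill 13/36): 21 voxels remain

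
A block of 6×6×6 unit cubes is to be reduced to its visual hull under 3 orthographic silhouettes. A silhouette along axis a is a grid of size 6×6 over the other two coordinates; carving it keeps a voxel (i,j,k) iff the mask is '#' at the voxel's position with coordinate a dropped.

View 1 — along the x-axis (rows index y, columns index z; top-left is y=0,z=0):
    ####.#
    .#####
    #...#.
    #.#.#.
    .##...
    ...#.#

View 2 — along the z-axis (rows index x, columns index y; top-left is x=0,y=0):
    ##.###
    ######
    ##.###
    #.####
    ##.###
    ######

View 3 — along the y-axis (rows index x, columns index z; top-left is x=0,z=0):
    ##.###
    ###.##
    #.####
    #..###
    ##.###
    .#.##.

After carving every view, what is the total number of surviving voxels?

full grid |V| = 216
step 1: project along x, AND mask (19/36) → |grid| = 114
step 2: project along z, AND mask (32/36) → |grid| = 103
step 3: project along y, AND mask (27/36) → |grid| = 74

remaining voxels: 74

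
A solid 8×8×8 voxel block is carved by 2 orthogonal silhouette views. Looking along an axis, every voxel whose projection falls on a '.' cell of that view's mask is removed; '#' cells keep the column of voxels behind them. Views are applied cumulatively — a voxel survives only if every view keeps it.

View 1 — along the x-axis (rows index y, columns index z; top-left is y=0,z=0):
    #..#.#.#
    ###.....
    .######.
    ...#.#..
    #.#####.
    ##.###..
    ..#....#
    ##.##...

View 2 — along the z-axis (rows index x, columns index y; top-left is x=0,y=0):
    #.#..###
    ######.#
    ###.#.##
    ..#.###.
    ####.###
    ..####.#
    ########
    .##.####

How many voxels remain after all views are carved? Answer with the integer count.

full grid |V| = 512
V1 x: intersect with YZ mask (32 set) -- 256 left
V2 z: intersect with XY mask (48 set) -- 202 left

remaining voxels: 202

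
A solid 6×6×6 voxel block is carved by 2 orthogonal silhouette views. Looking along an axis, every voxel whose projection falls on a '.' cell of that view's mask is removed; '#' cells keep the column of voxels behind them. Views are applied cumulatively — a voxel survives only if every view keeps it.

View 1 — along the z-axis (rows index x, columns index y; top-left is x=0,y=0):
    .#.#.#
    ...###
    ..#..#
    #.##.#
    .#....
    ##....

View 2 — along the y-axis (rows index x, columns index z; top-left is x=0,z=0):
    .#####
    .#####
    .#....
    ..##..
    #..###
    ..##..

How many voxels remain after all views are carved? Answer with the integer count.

voxel count = 48

full grid |V| = 216
step 1: project along z, AND mask (15/36) → |grid| = 90
step 2: project along y, AND mask (19/36) → |grid| = 48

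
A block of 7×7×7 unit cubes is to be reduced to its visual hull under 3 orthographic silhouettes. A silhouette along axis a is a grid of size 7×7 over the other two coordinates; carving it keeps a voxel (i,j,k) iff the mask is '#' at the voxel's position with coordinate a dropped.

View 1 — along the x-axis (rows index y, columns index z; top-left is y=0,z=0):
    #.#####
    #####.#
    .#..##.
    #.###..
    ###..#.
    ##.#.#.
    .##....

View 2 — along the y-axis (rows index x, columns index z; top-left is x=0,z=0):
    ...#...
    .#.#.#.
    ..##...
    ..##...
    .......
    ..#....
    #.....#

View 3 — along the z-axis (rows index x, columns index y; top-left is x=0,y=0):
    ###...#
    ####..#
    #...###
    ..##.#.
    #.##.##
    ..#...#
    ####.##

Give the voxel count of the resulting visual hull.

initial block: 7^3 = 343
  1. axis=0 (YZ plane), |mask|=29  ⇒  voxels=203
  2. axis=1 (XZ plane), |mask|=11  ⇒  voxels=47
  3. axis=2 (XY plane), |mask|=29  ⇒  voxels=25

voxel count = 25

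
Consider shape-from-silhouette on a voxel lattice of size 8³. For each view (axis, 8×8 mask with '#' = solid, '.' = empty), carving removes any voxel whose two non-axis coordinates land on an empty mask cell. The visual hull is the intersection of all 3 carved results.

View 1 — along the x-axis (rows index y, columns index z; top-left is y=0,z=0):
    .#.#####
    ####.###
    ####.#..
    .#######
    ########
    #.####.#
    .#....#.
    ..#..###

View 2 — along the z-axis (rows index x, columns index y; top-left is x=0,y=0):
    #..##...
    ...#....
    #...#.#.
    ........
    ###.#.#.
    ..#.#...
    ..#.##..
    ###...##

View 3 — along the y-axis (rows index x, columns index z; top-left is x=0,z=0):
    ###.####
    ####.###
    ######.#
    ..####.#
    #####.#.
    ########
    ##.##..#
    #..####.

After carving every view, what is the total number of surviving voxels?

before carving: 512 voxels (8×8×8)
after view 1 [x-axis, 45 of 64 cells solid] → remaining = 360
after view 2 [z-axis, 22 of 64 cells solid] → remaining = 128
after view 3 [y-axis, 50 of 64 cells solid] → remaining = 97

remaining voxels: 97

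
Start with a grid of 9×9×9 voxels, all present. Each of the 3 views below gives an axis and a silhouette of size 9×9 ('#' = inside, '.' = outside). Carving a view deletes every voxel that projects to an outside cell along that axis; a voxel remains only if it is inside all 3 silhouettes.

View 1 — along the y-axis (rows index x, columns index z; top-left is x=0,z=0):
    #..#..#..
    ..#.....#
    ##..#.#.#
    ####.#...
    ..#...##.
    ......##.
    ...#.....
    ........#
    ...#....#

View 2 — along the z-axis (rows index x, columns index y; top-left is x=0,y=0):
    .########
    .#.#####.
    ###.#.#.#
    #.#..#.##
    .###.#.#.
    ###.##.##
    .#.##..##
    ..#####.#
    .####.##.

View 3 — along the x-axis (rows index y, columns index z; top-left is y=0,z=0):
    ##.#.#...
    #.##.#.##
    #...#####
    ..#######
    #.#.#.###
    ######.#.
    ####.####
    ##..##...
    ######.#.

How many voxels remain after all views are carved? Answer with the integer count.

94 voxels

before carving: 729 voxels (9×9×9)
  1. axis=1 (XZ plane), |mask|=24  ⇒  voxels=216
  2. axis=2 (XY plane), |mask|=54  ⇒  voxels=143
  3. axis=0 (YZ plane), |mask|=55  ⇒  voxels=94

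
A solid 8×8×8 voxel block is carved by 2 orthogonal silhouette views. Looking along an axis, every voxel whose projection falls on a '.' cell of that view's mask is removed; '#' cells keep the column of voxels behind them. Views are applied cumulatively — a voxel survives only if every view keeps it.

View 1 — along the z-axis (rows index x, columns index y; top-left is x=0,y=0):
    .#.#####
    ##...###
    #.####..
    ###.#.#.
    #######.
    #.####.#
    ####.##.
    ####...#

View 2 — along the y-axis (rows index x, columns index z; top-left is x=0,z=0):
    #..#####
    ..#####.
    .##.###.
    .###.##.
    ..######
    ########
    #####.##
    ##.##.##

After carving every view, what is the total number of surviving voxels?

273 voxels

initial block: 8^3 = 512
[1] z-view keeps 45 columns → grid now 360
[2] y-view keeps 48 columns → grid now 273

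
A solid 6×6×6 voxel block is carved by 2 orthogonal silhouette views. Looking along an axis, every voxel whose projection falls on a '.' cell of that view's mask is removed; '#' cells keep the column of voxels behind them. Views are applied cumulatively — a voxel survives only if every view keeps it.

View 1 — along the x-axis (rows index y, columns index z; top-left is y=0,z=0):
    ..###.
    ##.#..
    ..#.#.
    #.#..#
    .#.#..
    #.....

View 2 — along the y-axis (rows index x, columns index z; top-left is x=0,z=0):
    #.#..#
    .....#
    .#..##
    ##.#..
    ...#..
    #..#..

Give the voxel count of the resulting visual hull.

|visual hull| = 30

before carving: 216 voxels (6×6×6)
[1] x-view keeps 14 columns → grid now 84
[2] y-view keeps 13 columns → grid now 30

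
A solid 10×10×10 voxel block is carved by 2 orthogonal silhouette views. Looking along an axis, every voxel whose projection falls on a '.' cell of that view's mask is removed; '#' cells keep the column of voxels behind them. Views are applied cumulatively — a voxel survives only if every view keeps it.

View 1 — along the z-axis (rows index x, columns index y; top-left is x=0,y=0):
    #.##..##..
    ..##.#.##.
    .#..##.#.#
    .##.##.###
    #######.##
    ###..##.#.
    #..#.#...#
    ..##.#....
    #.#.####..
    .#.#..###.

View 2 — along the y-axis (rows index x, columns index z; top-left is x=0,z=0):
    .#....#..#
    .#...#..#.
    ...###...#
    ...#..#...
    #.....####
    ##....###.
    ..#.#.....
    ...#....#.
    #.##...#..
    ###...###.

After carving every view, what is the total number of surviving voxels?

remaining voxels: 207

initial block: 10^3 = 1000
[1] z-view keeps 55 columns → grid now 550
[2] y-view keeps 36 columns → grid now 207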